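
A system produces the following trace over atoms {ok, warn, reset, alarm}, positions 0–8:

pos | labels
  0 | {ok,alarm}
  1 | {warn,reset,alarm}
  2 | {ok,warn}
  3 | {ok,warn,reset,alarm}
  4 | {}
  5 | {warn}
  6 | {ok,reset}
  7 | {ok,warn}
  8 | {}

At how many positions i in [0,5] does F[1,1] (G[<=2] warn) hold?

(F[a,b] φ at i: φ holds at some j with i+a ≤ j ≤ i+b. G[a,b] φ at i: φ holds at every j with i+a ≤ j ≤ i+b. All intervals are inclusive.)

1

Evaluate at each i in [0,5]:
  i=0: ✓ (witness j=1)
  i=1: ✗ (none in [2,2])
  i=2: ✗ (none in [3,3])
  i=3: ✗ (none in [4,4])
  i=4: ✗ (none in [5,5])
  i=5: ✗ (none in [6,6])
Positions where it holds: {0} → 1.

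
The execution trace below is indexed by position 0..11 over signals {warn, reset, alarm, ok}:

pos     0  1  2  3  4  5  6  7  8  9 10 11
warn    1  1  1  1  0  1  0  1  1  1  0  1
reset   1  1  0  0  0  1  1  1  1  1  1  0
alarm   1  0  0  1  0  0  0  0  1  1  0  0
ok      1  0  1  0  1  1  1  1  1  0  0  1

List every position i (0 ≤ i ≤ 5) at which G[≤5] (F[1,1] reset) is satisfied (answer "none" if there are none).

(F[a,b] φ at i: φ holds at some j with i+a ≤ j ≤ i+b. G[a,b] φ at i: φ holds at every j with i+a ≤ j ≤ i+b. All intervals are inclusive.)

4

Evaluate at each i in [0,5]:
  i=0: ✗ (fails at j=1)
  i=1: ✗ (fails at j=1)
  i=2: ✗ (fails at j=2)
  i=3: ✗ (fails at j=3)
  i=4: ✓ (all of [4,9])
  i=5: ✗ (fails at j=10)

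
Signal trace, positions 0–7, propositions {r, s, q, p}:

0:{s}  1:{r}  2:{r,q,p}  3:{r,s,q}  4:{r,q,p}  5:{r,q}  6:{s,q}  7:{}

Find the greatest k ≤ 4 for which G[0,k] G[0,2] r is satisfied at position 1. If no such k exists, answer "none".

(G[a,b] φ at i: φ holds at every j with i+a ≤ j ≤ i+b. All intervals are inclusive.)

G[0,2] r must hold from j=1 onward; find where it first fails.
  j=1: holds
  j=2: holds
  j=3: holds
  j=4: fails
Holds on [1,3], so largest k = 2.

2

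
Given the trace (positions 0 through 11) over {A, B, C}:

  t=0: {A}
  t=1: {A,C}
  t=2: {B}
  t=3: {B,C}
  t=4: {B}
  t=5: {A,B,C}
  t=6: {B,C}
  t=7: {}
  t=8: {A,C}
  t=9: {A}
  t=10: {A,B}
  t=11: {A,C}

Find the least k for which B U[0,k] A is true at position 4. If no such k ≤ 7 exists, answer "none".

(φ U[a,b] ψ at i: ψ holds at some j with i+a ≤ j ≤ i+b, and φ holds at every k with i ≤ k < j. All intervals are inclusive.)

Need earliest j ≥ 4 with A, and B at every k in [4,j-1].
  j=4: rhs fails.
  j=5: rhs holds; lhs holds on [4,4]. k = 1.

1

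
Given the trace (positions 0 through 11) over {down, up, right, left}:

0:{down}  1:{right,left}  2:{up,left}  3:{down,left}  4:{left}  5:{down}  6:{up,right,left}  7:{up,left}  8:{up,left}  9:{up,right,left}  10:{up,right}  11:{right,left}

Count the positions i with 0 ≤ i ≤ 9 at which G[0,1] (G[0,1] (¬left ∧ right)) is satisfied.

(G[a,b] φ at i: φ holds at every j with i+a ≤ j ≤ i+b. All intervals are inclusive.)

0

Evaluate at each i in [0,9]:
  i=0: ✗ (fails at j=0)
  i=1: ✗ (fails at j=1)
  i=2: ✗ (fails at j=2)
  i=3: ✗ (fails at j=3)
  i=4: ✗ (fails at j=4)
  i=5: ✗ (fails at j=5)
  i=6: ✗ (fails at j=6)
  i=7: ✗ (fails at j=7)
  i=8: ✗ (fails at j=8)
  i=9: ✗ (fails at j=9)
Positions where it holds: {} → 0.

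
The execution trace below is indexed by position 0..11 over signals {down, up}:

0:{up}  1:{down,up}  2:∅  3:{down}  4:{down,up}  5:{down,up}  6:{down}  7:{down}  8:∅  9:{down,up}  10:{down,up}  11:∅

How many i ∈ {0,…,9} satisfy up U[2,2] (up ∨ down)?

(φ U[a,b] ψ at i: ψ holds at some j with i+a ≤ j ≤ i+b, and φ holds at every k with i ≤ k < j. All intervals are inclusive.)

Evaluate at each i in [0,9]:
  i=0: ✗ (no rhs in [2,2])
  i=1: ✗ (lhs fails at k=2 before rhs at j=3)
  i=2: ✗ (lhs fails at k=2 before rhs at j=4)
  i=3: ✗ (lhs fails at k=3 before rhs at j=5)
  i=4: ✓ (rhs at j=6; lhs holds on [4,5])
  i=5: ✗ (lhs fails at k=6 before rhs at j=7)
  i=6: ✗ (no rhs in [8,8])
  i=7: ✗ (lhs fails at k=7 before rhs at j=9)
  i=8: ✗ (lhs fails at k=8 before rhs at j=10)
  i=9: ✗ (no rhs in [11,11])
Positions where it holds: {4} → 1.

1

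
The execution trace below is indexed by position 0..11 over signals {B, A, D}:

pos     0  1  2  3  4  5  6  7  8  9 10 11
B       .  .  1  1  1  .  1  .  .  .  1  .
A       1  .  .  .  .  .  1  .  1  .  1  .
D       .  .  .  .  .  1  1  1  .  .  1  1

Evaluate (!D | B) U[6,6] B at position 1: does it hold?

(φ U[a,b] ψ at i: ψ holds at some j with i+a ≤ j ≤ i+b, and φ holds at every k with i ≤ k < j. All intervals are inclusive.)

Need some j in [7,7] with B, and (!D | B) at every k in [1,j-1].
  j=7: B false.
No j in the window works → until fails.

False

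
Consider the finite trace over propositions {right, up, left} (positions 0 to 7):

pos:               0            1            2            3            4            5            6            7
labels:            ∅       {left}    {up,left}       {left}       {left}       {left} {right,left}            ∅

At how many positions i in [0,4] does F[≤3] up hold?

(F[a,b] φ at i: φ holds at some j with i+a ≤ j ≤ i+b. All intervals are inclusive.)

3

Evaluate at each i in [0,4]:
  i=0: ✓ (witness j=2)
  i=1: ✓ (witness j=2)
  i=2: ✓ (witness j=2)
  i=3: ✗ (none in [3,6])
  i=4: ✗ (none in [4,7])
Positions where it holds: {0, 1, 2} → 3.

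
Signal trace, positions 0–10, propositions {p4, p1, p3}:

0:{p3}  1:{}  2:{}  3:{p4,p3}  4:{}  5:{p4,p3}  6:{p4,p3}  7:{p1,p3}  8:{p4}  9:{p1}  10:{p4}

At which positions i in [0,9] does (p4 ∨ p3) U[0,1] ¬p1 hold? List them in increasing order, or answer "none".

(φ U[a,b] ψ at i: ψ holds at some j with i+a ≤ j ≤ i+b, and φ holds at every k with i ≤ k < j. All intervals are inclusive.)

Evaluate at each i in [0,9]:
  i=0: ✓ (rhs at j=0)
  i=1: ✓ (rhs at j=1)
  i=2: ✓ (rhs at j=2)
  i=3: ✓ (rhs at j=3)
  i=4: ✓ (rhs at j=4)
  i=5: ✓ (rhs at j=5)
  i=6: ✓ (rhs at j=6)
  i=7: ✓ (rhs at j=8; lhs holds on [7,7])
  i=8: ✓ (rhs at j=8)
  i=9: ✗ (lhs fails at k=9 before rhs at j=10)

0, 1, 2, 3, 4, 5, 6, 7, 8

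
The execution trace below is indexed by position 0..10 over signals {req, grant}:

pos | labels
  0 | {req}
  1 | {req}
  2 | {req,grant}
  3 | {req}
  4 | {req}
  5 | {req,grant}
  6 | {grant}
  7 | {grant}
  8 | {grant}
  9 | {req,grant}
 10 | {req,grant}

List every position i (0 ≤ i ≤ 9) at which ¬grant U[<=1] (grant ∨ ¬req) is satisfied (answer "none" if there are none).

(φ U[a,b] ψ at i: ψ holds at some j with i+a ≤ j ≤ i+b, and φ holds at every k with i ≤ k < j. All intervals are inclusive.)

1, 2, 4, 5, 6, 7, 8, 9

Evaluate at each i in [0,9]:
  i=0: ✗ (no rhs in [0,1])
  i=1: ✓ (rhs at j=2; lhs holds on [1,1])
  i=2: ✓ (rhs at j=2)
  i=3: ✗ (no rhs in [3,4])
  i=4: ✓ (rhs at j=5; lhs holds on [4,4])
  i=5: ✓ (rhs at j=5)
  i=6: ✓ (rhs at j=6)
  i=7: ✓ (rhs at j=7)
  i=8: ✓ (rhs at j=8)
  i=9: ✓ (rhs at j=9)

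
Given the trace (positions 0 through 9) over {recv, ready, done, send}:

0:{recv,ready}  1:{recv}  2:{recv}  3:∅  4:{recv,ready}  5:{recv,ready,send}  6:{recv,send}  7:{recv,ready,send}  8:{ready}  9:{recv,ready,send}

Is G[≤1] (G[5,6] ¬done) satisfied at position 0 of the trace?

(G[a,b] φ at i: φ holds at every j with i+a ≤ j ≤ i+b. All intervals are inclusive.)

Check G[5,6] ¬done at every j in [0,1]:
  j=0: holds on [5,6]
  j=1: holds on [6,7]
All positions satisfy it → formula holds.

Yes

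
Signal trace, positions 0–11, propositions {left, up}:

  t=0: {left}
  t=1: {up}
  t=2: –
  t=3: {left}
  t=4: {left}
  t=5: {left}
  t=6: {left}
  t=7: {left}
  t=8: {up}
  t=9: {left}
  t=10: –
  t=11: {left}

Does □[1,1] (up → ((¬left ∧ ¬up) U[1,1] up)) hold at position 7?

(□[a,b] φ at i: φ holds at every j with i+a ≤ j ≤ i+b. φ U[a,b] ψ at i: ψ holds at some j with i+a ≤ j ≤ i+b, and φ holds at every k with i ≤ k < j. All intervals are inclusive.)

Does not hold

Check (up → ((¬left ∧ ¬up) U[1,1] up)) at every j in [8,8]:
  j=8: antecedent true; consequent fails → ✗
Fails at j=8 → formula fails.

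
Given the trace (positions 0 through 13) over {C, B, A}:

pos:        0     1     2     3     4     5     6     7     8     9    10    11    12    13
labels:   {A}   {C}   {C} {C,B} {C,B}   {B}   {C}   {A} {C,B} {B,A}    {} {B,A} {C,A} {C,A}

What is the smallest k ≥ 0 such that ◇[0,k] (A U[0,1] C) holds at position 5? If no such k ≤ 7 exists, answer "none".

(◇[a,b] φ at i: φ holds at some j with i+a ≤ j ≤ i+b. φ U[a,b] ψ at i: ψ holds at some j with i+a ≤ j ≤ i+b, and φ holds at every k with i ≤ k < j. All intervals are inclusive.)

Scan j = 5,6,… for (A U[0,1] C):
  j=5: fails
  j=6: holds
First hit at j=6, so smallest k = 6-5 = 1.

1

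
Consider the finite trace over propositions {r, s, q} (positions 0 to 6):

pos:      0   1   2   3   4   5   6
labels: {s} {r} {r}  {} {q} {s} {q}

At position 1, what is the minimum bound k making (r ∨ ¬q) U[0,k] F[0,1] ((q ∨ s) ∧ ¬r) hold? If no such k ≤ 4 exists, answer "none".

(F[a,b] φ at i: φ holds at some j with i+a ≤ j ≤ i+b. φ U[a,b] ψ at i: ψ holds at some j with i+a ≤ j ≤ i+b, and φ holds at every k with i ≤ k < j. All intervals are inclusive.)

2

Need earliest j ≥ 1 with F[0,1] ((q ∨ s) ∧ ¬r), and (r ∨ ¬q) at every k in [1,j-1].
  j=1: rhs fails.
  j=2: rhs fails.
  j=3: rhs holds; lhs holds on [1,2]. k = 2.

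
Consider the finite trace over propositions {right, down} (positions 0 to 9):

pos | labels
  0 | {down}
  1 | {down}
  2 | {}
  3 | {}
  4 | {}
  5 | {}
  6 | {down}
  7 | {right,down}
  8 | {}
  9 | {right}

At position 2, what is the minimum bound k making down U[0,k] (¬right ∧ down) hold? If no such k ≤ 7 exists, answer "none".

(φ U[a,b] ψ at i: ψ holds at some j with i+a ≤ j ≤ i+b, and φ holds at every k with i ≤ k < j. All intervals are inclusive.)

Need earliest j ≥ 2 with (¬right ∧ down), and down at every k in [2,j-1].
  j=2: rhs fails.
  j=3: rhs fails.
  j=4: rhs fails.
  j=5: rhs fails.
  j=6: rhs holds but lhs fails at k=2.
  j=7: rhs fails.
  j=8: rhs fails.
  j=9: rhs fails.
No witness within the range → none.

none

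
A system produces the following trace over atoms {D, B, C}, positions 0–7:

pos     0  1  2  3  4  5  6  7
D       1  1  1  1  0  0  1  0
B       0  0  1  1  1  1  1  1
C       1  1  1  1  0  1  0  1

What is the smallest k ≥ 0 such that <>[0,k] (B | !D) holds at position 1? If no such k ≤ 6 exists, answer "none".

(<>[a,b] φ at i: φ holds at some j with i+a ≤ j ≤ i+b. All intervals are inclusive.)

1

Scan j = 1,2,… for (B | !D):
  j=1: fails
  j=2: holds
First hit at j=2, so smallest k = 2-1 = 1.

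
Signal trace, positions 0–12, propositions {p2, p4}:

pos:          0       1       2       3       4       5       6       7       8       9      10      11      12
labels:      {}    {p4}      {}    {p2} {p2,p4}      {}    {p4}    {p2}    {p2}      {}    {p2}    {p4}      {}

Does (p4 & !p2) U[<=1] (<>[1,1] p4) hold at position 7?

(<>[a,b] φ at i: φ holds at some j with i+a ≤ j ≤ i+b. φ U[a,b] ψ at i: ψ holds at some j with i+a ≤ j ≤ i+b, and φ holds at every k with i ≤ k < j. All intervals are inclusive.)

Need some j in [7,8] with <>[1,1] p4, and (p4 & !p2) at every k in [7,j-1].
  j=7: <>[1,1] p4 — fails (none in [8,8]).
  j=8: <>[1,1] p4 — fails (none in [9,9]).
No j in the window works → until fails.

False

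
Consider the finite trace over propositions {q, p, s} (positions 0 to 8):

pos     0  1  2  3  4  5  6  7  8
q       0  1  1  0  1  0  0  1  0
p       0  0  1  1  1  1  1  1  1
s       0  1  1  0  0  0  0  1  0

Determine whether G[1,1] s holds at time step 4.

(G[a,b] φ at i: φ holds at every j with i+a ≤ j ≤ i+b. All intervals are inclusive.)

No

Check s at every j in [5,5]:
  j=5: false
Fails at j=5 → formula fails.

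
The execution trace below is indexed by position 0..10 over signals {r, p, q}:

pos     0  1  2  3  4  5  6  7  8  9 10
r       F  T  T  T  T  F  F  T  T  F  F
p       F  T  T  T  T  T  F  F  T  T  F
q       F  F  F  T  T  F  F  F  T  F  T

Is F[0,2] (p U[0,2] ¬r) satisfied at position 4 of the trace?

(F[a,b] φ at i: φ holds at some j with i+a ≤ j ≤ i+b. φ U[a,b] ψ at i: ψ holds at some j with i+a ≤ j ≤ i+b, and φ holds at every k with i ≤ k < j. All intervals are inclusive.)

True

Check (p U[0,2] ¬r) at each j in [4,6]:
  j=4: holds
  j=5: holds
  j=6: holds
Found at j=4 → formula holds.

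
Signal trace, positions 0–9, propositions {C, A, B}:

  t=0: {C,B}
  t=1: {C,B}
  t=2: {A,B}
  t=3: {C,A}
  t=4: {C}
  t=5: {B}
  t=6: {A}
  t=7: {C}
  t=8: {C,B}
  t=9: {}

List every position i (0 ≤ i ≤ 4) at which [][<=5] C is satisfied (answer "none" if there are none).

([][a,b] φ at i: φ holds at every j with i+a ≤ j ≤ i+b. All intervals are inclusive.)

none

Evaluate at each i in [0,4]:
  i=0: ✗ (fails at j=2)
  i=1: ✗ (fails at j=2)
  i=2: ✗ (fails at j=2)
  i=3: ✗ (fails at j=5)
  i=4: ✗ (fails at j=5)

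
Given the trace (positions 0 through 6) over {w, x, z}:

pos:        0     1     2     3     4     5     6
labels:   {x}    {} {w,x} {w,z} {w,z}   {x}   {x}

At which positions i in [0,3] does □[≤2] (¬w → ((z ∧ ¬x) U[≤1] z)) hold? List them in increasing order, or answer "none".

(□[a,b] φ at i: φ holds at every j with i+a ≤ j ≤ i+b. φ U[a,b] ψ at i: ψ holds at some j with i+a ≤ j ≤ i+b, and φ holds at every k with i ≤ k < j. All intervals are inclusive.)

2

Evaluate at each i in [0,3]:
  i=0: ✗ (fails at j=0)
  i=1: ✗ (fails at j=1)
  i=2: ✓ (all of [2,4])
  i=3: ✗ (fails at j=5)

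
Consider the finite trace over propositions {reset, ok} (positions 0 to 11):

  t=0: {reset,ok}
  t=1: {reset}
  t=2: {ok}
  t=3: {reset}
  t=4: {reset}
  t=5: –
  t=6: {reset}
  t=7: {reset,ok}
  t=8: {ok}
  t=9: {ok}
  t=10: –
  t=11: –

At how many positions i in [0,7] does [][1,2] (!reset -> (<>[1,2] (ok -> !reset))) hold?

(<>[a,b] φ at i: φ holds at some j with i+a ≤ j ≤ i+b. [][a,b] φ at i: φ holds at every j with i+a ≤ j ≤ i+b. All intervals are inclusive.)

Evaluate at each i in [0,7]:
  i=0: ✓ (all of [1,2])
  i=1: ✓ (all of [2,3])
  i=2: ✓ (all of [3,4])
  i=3: ✓ (all of [4,5])
  i=4: ✓ (all of [5,6])
  i=5: ✓ (all of [6,7])
  i=6: ✓ (all of [7,8])
  i=7: ✓ (all of [8,9])
Positions where it holds: {0, 1, 2, 3, 4, 5, 6, 7} → 8.

8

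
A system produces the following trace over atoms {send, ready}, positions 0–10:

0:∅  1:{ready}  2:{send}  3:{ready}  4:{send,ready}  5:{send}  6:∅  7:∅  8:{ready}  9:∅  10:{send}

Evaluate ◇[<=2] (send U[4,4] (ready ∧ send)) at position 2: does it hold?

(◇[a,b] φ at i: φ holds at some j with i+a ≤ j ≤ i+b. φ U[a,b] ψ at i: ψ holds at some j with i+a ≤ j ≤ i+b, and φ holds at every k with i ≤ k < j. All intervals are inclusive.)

Does not hold

Check (send U[4,4] (ready ∧ send)) at each j in [2,4]:
  j=2: fails
  j=3: fails
  j=4: fails
No position in the window satisfies it → formula fails.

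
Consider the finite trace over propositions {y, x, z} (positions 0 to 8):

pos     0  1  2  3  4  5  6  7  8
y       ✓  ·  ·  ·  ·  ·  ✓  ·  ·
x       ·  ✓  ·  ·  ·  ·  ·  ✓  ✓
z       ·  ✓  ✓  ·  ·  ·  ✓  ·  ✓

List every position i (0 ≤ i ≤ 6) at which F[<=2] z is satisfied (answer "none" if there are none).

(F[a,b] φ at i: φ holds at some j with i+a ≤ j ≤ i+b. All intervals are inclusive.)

Evaluate at each i in [0,6]:
  i=0: ✓ (witness j=1)
  i=1: ✓ (witness j=1)
  i=2: ✓ (witness j=2)
  i=3: ✗ (none in [3,5])
  i=4: ✓ (witness j=6)
  i=5: ✓ (witness j=6)
  i=6: ✓ (witness j=6)

0, 1, 2, 4, 5, 6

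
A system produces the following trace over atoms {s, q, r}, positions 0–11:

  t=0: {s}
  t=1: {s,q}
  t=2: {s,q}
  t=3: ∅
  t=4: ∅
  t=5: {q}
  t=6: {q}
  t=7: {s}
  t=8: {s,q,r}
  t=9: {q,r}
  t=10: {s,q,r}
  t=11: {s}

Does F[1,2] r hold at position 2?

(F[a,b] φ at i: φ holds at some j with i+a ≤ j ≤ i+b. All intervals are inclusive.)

Check r at each j in [3,4]:
  j=3: false
  j=4: false
No position in the window satisfies it → formula fails.

False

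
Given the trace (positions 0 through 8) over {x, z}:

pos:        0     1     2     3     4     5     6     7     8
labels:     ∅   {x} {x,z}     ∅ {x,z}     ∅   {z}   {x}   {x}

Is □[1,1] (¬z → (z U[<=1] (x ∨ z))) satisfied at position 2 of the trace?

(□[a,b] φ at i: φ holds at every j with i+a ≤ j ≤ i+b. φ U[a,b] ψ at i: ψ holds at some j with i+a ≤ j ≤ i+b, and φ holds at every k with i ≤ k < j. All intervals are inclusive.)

Check (¬z → (z U[<=1] (x ∨ z))) at every j in [3,3]:
  j=3: antecedent true; consequent fails → ✗
Fails at j=3 → formula fails.

No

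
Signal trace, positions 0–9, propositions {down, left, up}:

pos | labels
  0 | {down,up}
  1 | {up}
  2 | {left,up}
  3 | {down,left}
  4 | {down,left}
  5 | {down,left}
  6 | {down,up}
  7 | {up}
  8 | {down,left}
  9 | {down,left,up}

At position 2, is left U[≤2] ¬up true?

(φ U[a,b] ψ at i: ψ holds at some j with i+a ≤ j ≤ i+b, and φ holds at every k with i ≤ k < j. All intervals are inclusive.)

Yes

Need some j in [2,4] with ¬up, and left at every k in [2,j-1].
  j=2: ¬up false.
  j=3: ¬up holds; left holds at every k in [2,2] → satisfied.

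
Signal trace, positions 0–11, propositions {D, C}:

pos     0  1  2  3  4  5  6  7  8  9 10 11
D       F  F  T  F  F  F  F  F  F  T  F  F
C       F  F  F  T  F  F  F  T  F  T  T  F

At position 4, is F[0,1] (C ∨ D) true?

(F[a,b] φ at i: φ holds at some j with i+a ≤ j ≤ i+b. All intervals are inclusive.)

Does not hold

Check (C ∨ D) at each j in [4,5]:
  j=4: false
  j=5: false
No position in the window satisfies it → formula fails.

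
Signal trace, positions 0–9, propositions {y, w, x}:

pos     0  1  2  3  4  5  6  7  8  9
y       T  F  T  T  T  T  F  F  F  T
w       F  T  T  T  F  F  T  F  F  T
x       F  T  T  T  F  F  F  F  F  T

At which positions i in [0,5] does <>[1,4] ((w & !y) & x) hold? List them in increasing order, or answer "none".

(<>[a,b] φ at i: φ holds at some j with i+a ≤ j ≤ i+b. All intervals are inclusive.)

0

Evaluate at each i in [0,5]:
  i=0: ✓ (witness j=1)
  i=1: ✗ (none in [2,5])
  i=2: ✗ (none in [3,6])
  i=3: ✗ (none in [4,7])
  i=4: ✗ (none in [5,8])
  i=5: ✗ (none in [6,9])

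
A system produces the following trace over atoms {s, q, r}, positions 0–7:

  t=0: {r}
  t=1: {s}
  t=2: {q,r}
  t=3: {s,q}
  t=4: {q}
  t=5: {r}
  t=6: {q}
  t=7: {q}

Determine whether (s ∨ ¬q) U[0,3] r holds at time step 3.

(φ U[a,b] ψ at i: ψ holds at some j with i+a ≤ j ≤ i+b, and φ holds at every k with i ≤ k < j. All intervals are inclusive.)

Need some j in [3,6] with r, and (s ∨ ¬q) at every k in [3,j-1].
  j=3: r false.
  j=4: r false.
  j=5: r holds, but (s ∨ ¬q) fails at k=4 → not this j.
  j=6: r false.
No j in the window works → until fails.

No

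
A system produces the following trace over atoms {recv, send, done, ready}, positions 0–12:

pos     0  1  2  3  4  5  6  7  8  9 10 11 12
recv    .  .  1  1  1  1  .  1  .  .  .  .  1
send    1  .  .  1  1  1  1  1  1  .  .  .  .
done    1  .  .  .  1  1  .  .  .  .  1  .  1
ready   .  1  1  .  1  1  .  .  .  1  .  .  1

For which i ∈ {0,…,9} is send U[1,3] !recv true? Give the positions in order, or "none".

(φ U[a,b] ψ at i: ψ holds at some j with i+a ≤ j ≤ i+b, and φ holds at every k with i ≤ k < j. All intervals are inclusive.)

0, 3, 4, 5, 6, 7, 8

Evaluate at each i in [0,9]:
  i=0: ✓ (rhs at j=1; lhs holds on [0,0])
  i=1: ✗ (no rhs in [2,4])
  i=2: ✗ (no rhs in [3,5])
  i=3: ✓ (rhs at j=6; lhs holds on [3,5])
  i=4: ✓ (rhs at j=6; lhs holds on [4,5])
  i=5: ✓ (rhs at j=6; lhs holds on [5,5])
  i=6: ✓ (rhs at j=8; lhs holds on [6,7])
  i=7: ✓ (rhs at j=8; lhs holds on [7,7])
  i=8: ✓ (rhs at j=9; lhs holds on [8,8])
  i=9: ✗ (lhs fails at k=9 before rhs at j=10)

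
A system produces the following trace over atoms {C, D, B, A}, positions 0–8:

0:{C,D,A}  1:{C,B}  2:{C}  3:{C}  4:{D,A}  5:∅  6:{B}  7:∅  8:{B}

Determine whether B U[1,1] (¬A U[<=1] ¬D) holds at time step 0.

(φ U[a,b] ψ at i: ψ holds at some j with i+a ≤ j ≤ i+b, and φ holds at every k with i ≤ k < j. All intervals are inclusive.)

No

Need some j in [1,1] with (¬A U[<=1] ¬D), and B at every k in [0,j-1].
  j=1: (¬A U[<=1] ¬D) holds, but B fails at k=0 → not this j.
No j in the window works → until fails.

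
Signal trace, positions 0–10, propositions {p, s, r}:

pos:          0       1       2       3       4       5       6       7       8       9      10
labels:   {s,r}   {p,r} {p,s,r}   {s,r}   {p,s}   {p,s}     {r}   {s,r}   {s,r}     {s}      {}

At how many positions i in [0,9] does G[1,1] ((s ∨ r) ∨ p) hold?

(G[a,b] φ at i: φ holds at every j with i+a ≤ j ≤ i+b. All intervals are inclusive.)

9

Evaluate at each i in [0,9]:
  i=0: ✓ (all of [1,1])
  i=1: ✓ (all of [2,2])
  i=2: ✓ (all of [3,3])
  i=3: ✓ (all of [4,4])
  i=4: ✓ (all of [5,5])
  i=5: ✓ (all of [6,6])
  i=6: ✓ (all of [7,7])
  i=7: ✓ (all of [8,8])
  i=8: ✓ (all of [9,9])
  i=9: ✗ (fails at j=10)
Positions where it holds: {0, 1, 2, 3, 4, 5, 6, 7, 8} → 9.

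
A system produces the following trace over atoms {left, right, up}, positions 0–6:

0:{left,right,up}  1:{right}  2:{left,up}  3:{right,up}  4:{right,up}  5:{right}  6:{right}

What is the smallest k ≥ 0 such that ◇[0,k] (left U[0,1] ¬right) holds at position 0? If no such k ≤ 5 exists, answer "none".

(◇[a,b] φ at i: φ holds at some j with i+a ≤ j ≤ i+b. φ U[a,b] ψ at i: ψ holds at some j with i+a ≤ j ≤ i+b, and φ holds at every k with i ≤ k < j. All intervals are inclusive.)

2

Scan j = 0,1,… for (left U[0,1] ¬right):
  j=0: fails
  j=1: fails
  j=2: holds
First hit at j=2, so smallest k = 2-0 = 2.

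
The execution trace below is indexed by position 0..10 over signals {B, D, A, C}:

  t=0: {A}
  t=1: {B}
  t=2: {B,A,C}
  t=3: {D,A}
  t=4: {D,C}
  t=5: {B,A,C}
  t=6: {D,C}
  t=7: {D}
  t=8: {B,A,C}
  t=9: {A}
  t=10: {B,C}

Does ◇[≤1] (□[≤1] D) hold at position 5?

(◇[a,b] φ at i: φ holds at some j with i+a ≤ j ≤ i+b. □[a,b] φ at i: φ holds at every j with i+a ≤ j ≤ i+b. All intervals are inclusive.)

Yes

Check □[≤1] D at each j in [5,6]:
  j=5: fails at 5
  j=6: holds on [6,7]
Found at j=6 → formula holds.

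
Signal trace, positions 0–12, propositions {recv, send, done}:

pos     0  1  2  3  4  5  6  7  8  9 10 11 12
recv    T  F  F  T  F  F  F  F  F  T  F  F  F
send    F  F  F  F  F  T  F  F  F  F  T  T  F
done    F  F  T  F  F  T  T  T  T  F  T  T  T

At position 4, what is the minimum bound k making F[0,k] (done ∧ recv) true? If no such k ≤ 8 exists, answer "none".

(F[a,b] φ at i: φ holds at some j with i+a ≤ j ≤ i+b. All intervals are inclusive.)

none

Scan j = 4,5,… for (done ∧ recv):
  j=4: fails
  j=5: fails
  j=6: fails
  j=7: fails
  j=8: fails
  j=9: fails
  j=10: fails
  j=11: fails
  j=12: fails
No j in [4,12] satisfies it → none.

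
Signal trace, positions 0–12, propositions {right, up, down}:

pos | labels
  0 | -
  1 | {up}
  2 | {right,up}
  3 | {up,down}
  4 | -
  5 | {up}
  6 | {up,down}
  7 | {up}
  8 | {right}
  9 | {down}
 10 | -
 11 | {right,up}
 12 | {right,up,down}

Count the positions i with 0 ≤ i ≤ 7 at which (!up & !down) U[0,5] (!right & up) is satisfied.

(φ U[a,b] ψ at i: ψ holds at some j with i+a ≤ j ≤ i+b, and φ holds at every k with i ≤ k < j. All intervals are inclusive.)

7

Evaluate at each i in [0,7]:
  i=0: ✓ (rhs at j=1; lhs holds on [0,0])
  i=1: ✓ (rhs at j=1)
  i=2: ✗ (lhs fails at k=2 before rhs at j=3)
  i=3: ✓ (rhs at j=3)
  i=4: ✓ (rhs at j=5; lhs holds on [4,4])
  i=5: ✓ (rhs at j=5)
  i=6: ✓ (rhs at j=6)
  i=7: ✓ (rhs at j=7)
Positions where it holds: {0, 1, 3, 4, 5, 6, 7} → 7.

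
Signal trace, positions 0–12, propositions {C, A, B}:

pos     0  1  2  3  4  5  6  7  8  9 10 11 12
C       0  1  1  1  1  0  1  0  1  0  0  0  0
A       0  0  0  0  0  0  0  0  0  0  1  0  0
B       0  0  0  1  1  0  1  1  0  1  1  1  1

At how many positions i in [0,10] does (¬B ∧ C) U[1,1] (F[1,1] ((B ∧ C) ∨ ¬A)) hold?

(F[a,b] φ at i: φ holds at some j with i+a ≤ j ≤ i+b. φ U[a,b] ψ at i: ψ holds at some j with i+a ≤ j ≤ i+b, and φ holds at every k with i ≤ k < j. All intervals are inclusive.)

2

Evaluate at each i in [0,10]:
  i=0: ✗ (lhs fails at k=0 before rhs at j=1)
  i=1: ✓ (rhs at j=2; lhs holds on [1,1])
  i=2: ✓ (rhs at j=3; lhs holds on [2,2])
  i=3: ✗ (lhs fails at k=3 before rhs at j=4)
  i=4: ✗ (lhs fails at k=4 before rhs at j=5)
  i=5: ✗ (lhs fails at k=5 before rhs at j=6)
  i=6: ✗ (lhs fails at k=6 before rhs at j=7)
  i=7: ✗ (lhs fails at k=7 before rhs at j=8)
  i=8: ✗ (no rhs in [9,9])
  i=9: ✗ (lhs fails at k=9 before rhs at j=10)
  i=10: ✗ (lhs fails at k=10 before rhs at j=11)
Positions where it holds: {1, 2} → 2.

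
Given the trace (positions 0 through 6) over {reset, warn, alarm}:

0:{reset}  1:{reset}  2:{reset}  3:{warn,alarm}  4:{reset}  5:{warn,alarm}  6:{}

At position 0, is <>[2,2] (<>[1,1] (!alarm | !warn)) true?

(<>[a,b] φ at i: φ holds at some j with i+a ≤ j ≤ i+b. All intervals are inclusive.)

No

Check <>[1,1] (!alarm | !warn) at each j in [2,2]:
  j=2: fails (none in [3,3])
No position in the window satisfies it → formula fails.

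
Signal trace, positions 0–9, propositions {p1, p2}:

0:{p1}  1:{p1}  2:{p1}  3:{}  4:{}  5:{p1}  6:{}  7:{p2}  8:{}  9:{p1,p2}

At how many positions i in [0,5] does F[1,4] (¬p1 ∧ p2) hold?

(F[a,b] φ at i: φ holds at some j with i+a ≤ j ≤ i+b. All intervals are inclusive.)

Evaluate at each i in [0,5]:
  i=0: ✗ (none in [1,4])
  i=1: ✗ (none in [2,5])
  i=2: ✗ (none in [3,6])
  i=3: ✓ (witness j=7)
  i=4: ✓ (witness j=7)
  i=5: ✓ (witness j=7)
Positions where it holds: {3, 4, 5} → 3.

3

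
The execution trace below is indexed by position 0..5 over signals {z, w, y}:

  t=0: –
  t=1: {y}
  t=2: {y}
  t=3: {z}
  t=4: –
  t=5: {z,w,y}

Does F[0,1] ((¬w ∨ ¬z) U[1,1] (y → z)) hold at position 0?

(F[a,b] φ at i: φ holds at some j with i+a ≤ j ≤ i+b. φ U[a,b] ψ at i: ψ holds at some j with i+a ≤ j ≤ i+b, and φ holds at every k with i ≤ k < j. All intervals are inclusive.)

False

Check ((¬w ∨ ¬z) U[1,1] (y → z)) at each j in [0,1]:
  j=0: fails
  j=1: fails
No position in the window satisfies it → formula fails.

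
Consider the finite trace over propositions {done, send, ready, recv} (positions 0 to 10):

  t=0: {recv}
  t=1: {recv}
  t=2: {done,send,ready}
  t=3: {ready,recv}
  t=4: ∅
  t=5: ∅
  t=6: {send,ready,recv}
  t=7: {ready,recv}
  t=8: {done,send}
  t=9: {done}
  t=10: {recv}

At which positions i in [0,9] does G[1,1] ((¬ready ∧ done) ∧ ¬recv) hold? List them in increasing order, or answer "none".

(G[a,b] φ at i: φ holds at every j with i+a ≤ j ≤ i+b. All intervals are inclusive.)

7, 8

Evaluate at each i in [0,9]:
  i=0: ✗ (fails at j=1)
  i=1: ✗ (fails at j=2)
  i=2: ✗ (fails at j=3)
  i=3: ✗ (fails at j=4)
  i=4: ✗ (fails at j=5)
  i=5: ✗ (fails at j=6)
  i=6: ✗ (fails at j=7)
  i=7: ✓ (all of [8,8])
  i=8: ✓ (all of [9,9])
  i=9: ✗ (fails at j=10)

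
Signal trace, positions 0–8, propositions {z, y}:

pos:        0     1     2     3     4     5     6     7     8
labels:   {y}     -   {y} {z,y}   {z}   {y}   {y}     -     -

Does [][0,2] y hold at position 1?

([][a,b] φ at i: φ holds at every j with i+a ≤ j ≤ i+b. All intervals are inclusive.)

Check y at every j in [1,3]:
  j=1: false
  j=2: true
  j=3: true
Fails at j=1 → formula fails.

False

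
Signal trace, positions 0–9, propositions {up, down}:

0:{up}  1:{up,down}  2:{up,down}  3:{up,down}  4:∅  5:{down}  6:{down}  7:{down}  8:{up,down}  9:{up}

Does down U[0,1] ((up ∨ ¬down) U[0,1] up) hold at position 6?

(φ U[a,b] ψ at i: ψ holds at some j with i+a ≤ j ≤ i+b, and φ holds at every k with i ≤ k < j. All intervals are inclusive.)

Does not hold

Need some j in [6,7] with ((up ∨ ¬down) U[0,1] up), and down at every k in [6,j-1].
  j=6: ((up ∨ ¬down) U[0,1] up) — fails.
  j=7: ((up ∨ ¬down) U[0,1] up) — fails.
No j in the window works → until fails.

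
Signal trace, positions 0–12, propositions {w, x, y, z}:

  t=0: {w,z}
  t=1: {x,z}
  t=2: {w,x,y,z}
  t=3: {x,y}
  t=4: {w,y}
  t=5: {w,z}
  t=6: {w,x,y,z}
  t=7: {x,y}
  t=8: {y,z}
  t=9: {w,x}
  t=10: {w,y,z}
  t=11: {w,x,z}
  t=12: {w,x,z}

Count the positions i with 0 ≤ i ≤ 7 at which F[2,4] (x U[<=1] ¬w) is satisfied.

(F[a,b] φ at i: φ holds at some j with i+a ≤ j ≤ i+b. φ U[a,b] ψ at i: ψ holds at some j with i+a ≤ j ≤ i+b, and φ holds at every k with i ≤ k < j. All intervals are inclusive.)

7

Evaluate at each i in [0,7]:
  i=0: ✓ (witness j=2)
  i=1: ✓ (witness j=3)
  i=2: ✓ (witness j=6)
  i=3: ✓ (witness j=6)
  i=4: ✓ (witness j=6)
  i=5: ✓ (witness j=7)
  i=6: ✓ (witness j=8)
  i=7: ✗ (none in [9,11])
Positions where it holds: {0, 1, 2, 3, 4, 5, 6} → 7.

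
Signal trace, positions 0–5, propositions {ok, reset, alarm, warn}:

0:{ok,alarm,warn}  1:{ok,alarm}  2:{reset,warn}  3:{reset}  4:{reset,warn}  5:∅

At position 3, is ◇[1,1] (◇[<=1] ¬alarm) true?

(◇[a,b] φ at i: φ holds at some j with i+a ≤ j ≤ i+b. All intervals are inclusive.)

Holds

Check ◇[<=1] ¬alarm at each j in [4,4]:
  j=4: holds (witness at 4)
Found at j=4 → formula holds.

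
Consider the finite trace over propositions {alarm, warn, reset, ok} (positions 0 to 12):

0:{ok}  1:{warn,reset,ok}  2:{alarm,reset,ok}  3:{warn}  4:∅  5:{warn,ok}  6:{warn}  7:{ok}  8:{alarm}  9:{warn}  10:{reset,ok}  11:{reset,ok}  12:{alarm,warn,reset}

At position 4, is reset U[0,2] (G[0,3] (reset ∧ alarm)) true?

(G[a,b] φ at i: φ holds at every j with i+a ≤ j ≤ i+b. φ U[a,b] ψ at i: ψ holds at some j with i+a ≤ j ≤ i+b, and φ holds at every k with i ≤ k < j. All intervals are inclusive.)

Need some j in [4,6] with G[0,3] (reset ∧ alarm), and reset at every k in [4,j-1].
  j=4: G[0,3] (reset ∧ alarm) — fails at 4.
  j=5: G[0,3] (reset ∧ alarm) — fails at 5.
  j=6: G[0,3] (reset ∧ alarm) — fails at 6.
No j in the window works → until fails.

No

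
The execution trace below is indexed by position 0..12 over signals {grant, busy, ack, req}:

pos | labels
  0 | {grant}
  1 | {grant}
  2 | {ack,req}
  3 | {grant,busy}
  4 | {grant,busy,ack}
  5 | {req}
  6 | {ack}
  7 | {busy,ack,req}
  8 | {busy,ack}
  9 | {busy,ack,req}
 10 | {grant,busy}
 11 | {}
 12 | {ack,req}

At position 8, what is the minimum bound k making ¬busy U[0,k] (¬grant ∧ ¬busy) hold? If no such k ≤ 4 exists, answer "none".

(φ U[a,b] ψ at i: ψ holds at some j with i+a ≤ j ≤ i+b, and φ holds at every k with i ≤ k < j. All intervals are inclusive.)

Need earliest j ≥ 8 with (¬grant ∧ ¬busy), and ¬busy at every k in [8,j-1].
  j=8: rhs fails.
  j=9: rhs fails.
  j=10: rhs fails.
  j=11: rhs holds but lhs fails at k=8.
  j=12: rhs holds but lhs fails at k=8.
No witness within the range → none.

none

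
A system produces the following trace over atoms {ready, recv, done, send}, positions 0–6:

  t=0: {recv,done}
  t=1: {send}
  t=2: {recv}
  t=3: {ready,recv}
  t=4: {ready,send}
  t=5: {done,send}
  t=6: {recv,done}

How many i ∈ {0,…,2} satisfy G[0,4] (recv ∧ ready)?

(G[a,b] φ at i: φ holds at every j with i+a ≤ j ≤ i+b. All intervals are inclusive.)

0

Evaluate at each i in [0,2]:
  i=0: ✗ (fails at j=0)
  i=1: ✗ (fails at j=1)
  i=2: ✗ (fails at j=2)
Positions where it holds: {} → 0.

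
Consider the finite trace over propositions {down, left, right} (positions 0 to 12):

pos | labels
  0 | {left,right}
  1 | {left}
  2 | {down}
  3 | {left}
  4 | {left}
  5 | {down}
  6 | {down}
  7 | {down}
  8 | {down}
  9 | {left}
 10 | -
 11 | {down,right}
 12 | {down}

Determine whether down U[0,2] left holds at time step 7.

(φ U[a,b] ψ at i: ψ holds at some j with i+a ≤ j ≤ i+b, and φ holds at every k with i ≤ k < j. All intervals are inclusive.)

Need some j in [7,9] with left, and down at every k in [7,j-1].
  j=7: left false.
  j=8: left false.
  j=9: left holds; down holds at every k in [7,8] → satisfied.

True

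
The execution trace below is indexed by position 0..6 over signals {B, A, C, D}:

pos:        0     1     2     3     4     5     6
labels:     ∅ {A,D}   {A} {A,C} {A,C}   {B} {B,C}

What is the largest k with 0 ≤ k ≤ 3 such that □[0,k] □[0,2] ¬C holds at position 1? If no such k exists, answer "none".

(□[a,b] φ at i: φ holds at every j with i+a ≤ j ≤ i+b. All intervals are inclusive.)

none

□[0,2] ¬C must hold from j=1 onward; find where it first fails.
  j=1: fails → no k works.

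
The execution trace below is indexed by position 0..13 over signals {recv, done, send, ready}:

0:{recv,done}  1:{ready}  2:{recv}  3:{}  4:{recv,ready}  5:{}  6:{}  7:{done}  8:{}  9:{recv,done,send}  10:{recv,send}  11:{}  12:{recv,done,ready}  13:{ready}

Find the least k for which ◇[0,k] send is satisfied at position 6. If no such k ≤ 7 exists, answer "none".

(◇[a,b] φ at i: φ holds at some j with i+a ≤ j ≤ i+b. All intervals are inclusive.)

3

Scan j = 6,7,… for send:
  j=6: fails
  j=7: fails
  j=8: fails
  j=9: holds
First hit at j=9, so smallest k = 9-6 = 3.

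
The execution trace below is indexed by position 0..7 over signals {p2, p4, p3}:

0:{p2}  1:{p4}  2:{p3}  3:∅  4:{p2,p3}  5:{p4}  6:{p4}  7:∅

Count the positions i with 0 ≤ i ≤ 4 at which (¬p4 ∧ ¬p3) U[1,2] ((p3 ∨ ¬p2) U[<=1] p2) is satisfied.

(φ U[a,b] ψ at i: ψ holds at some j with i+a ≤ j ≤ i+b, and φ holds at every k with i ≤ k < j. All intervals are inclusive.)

1

Evaluate at each i in [0,4]:
  i=0: ✗ (no rhs in [1,2])
  i=1: ✗ (lhs fails at k=1 before rhs at j=3)
  i=2: ✗ (lhs fails at k=2 before rhs at j=3)
  i=3: ✓ (rhs at j=4; lhs holds on [3,3])
  i=4: ✗ (no rhs in [5,6])
Positions where it holds: {3} → 1.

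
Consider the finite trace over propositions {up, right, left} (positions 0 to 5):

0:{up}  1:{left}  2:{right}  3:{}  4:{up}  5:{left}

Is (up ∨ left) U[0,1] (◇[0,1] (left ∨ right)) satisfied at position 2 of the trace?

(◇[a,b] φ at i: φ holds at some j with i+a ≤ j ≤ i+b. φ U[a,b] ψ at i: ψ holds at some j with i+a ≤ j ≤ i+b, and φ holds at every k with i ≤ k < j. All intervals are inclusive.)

True

Need some j in [2,3] with ◇[0,1] (left ∨ right), and (up ∨ left) at every k in [2,j-1].
  j=2: ◇[0,1] (left ∨ right) holds; no prefix to check → satisfied.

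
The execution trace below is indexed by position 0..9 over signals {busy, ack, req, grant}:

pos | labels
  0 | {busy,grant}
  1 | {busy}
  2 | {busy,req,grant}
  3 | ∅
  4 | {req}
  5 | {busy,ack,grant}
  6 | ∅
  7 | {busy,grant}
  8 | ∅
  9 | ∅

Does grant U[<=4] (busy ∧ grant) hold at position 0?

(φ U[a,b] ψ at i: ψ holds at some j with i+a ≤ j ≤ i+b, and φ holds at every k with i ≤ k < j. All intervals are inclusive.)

Holds

Need some j in [0,4] with (busy ∧ grant), and grant at every k in [0,j-1].
  j=0: (busy ∧ grant) holds; no prefix to check → satisfied.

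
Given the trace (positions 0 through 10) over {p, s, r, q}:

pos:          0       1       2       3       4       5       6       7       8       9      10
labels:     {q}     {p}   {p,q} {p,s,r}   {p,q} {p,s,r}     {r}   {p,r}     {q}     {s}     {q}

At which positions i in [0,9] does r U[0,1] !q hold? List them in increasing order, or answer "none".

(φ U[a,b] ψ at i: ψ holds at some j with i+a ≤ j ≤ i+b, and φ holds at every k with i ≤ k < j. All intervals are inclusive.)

1, 3, 5, 6, 7, 9

Evaluate at each i in [0,9]:
  i=0: ✗ (lhs fails at k=0 before rhs at j=1)
  i=1: ✓ (rhs at j=1)
  i=2: ✗ (lhs fails at k=2 before rhs at j=3)
  i=3: ✓ (rhs at j=3)
  i=4: ✗ (lhs fails at k=4 before rhs at j=5)
  i=5: ✓ (rhs at j=5)
  i=6: ✓ (rhs at j=6)
  i=7: ✓ (rhs at j=7)
  i=8: ✗ (lhs fails at k=8 before rhs at j=9)
  i=9: ✓ (rhs at j=9)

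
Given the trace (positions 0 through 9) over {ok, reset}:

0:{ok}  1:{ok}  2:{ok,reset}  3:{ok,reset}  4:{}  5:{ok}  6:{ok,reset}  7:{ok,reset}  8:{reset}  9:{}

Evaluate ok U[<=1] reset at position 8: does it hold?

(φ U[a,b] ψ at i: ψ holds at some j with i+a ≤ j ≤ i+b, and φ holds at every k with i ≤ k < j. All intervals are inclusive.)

Yes

Need some j in [8,9] with reset, and ok at every k in [8,j-1].
  j=8: reset holds; no prefix to check → satisfied.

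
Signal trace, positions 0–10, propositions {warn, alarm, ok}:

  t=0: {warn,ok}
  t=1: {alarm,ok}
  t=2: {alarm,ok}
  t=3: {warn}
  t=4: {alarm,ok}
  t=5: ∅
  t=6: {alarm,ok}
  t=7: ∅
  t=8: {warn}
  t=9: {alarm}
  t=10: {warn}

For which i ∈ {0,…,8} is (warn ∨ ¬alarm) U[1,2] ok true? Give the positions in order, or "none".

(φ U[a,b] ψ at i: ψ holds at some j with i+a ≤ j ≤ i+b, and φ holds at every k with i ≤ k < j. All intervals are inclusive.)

Evaluate at each i in [0,8]:
  i=0: ✓ (rhs at j=1; lhs holds on [0,0])
  i=1: ✗ (lhs fails at k=1 before rhs at j=2)
  i=2: ✗ (lhs fails at k=2 before rhs at j=4)
  i=3: ✓ (rhs at j=4; lhs holds on [3,3])
  i=4: ✗ (lhs fails at k=4 before rhs at j=6)
  i=5: ✓ (rhs at j=6; lhs holds on [5,5])
  i=6: ✗ (no rhs in [7,8])
  i=7: ✗ (no rhs in [8,9])
  i=8: ✗ (no rhs in [9,10])

0, 3, 5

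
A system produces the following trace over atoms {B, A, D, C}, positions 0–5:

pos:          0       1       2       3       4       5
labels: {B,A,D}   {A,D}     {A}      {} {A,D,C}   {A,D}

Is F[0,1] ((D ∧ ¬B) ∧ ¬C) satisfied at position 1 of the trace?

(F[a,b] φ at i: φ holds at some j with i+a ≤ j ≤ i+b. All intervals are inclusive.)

Holds

Check ((D ∧ ¬B) ∧ ¬C) at each j in [1,2]:
  j=1: true
  j=2: false
Found at j=1 → formula holds.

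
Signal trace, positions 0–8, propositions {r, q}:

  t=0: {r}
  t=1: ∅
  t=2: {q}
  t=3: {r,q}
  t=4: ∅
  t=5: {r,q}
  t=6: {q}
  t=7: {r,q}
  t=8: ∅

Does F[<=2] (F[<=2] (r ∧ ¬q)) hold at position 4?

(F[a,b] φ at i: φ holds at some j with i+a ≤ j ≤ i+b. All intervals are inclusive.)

Check F[<=2] (r ∧ ¬q) at each j in [4,6]:
  j=4: fails (none in [4,6])
  j=5: fails (none in [5,7])
  j=6: fails (none in [6,8])
No position in the window satisfies it → formula fails.

Does not hold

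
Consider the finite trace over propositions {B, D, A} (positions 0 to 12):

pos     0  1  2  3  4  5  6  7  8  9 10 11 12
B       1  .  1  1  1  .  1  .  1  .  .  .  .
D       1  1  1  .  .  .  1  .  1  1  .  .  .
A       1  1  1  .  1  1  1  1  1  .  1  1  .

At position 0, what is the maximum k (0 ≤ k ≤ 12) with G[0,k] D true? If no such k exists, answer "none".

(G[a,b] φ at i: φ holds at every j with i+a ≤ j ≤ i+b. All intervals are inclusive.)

D must hold from j=0 onward; find where it first fails.
  j=0: holds
  j=1: holds
  j=2: holds
  j=3: fails
Holds on [0,2], so largest k = 2.

2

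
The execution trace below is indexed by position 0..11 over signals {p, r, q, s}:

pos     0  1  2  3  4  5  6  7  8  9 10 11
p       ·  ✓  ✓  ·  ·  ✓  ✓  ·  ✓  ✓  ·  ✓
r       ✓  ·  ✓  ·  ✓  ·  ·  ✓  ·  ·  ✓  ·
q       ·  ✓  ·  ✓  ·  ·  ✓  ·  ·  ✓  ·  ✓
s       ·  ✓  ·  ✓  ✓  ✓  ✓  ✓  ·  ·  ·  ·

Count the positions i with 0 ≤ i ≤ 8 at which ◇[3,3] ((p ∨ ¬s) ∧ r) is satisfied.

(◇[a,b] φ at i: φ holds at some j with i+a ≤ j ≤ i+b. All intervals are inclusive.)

1

Evaluate at each i in [0,8]:
  i=0: ✗ (none in [3,3])
  i=1: ✗ (none in [4,4])
  i=2: ✗ (none in [5,5])
  i=3: ✗ (none in [6,6])
  i=4: ✗ (none in [7,7])
  i=5: ✗ (none in [8,8])
  i=6: ✗ (none in [9,9])
  i=7: ✓ (witness j=10)
  i=8: ✗ (none in [11,11])
Positions where it holds: {7} → 1.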